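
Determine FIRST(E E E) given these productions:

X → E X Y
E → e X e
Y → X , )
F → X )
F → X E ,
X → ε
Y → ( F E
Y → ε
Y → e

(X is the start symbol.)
{ 'e' }

FIRST sets of the non-terminals involved (from the grammar, by fixed-point iteration):
  FIRST(E) = { 'e' }

To compute FIRST(E E E), process the symbols left to right:
Symbol E is a non-terminal. Add FIRST(E) \ {ε} = { 'e' }
E is not nullable (ε ∉ FIRST(E)), so stop here.
FIRST(E E E) = { 'e' }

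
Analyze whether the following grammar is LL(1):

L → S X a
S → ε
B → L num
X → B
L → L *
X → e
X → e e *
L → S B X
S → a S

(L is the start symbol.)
A grammar is LL(1) if for each non-terminal N with multiple productions, the predict sets of those productions are pairwise disjoint, where PREDICT(N → α) = (FIRST(α) \ {ε}) ∪ (FOLLOW(N) if α ⇒* ε).

Relevant sets:
  FIRST(S) = { 'a', ε }
  FIRST(X) = { 'a', 'e' }
  FIRST(L) = { 'a', 'e' }
  FIRST(B) = { 'a', 'e' }
  FOLLOW(S) = { 'a', 'e' }

For L:
  PREDICT(L → S X a) = { 'a', 'e' }
  PREDICT(L → L '*') = { 'a', 'e' }
  PREDICT(L → S B X) = { 'a', 'e' }
For S:
  PREDICT(S → ε) = { 'a', 'e' }
  PREDICT(S → a S) = { 'a' }
For X:
  PREDICT(X → B) = { 'a', 'e' }
  PREDICT(X → e) = { 'e' }
  PREDICT(X → e e '*') = { 'e' }
B has a single production, so nothing to check there.

Conflict found: Predict set conflict for L: { 'a', 'e' }
The grammar is NOT LL(1).

Answer: No. Predict set conflict for L: { 'a', 'e' }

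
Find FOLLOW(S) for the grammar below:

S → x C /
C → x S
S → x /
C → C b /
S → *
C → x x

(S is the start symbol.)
S is the start symbol, so $ ∈ FOLLOW(S).
In C → x S: S is at the end, add FOLLOW(C)

The FOLLOW sets referred to above (computed the same way, to a fixed point):
  FOLLOW(C) = { '/', 'b' }

Taking the union: FOLLOW(S) = { $, '/', 'b' }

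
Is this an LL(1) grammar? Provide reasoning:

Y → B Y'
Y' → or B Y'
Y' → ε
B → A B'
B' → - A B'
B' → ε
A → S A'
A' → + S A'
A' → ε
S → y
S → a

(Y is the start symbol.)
Yes, the grammar is LL(1).

A grammar is LL(1) if for each non-terminal N with multiple productions, the predict sets of those productions are pairwise disjoint, where PREDICT(N → α) = (FIRST(α) \ {ε}) ∪ (FOLLOW(N) if α ⇒* ε).

Relevant sets:
  FOLLOW(Y') = { $ }
  FOLLOW(B') = { $, 'or' }
  FOLLOW(A') = { $, '-', 'or' }

For Y':
  PREDICT(Y' → or B Y') = { 'or' }
  PREDICT(Y' → ε) = { $ }
For B':
  PREDICT(B' → '-' A B') = { '-' }
  PREDICT(B' → ε) = { $, 'or' }
For A':
  PREDICT(A' → '+' S A') = { '+' }
  PREDICT(A' → ε) = { $, '-', 'or' }
For S:
  PREDICT(S → y) = { 'y' }
  PREDICT(S → a) = { 'a' }
Y, B, A have a single production, so nothing to check there.

All predict sets are disjoint. The grammar IS LL(1).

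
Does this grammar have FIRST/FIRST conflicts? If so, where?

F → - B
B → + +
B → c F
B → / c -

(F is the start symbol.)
A FIRST/FIRST conflict occurs when two productions N → α and N → β for the same non-terminal have FIRST(α) ∩ FIRST(β) ≠ ∅ (with ε ∈ FIRST of a nullable right-hand side, so two nullable alternatives also conflict).

Productions for B:
  B → + +: FIRST = { '+' }
  B → c F: FIRST = { 'c' }
  B → / c -: FIRST = { '/' }
F has only one production, so no FIRST/FIRST conflict is possible there.

All alternatives of each non-terminal have pairwise disjoint FIRST sets.

Answer: No FIRST/FIRST conflicts.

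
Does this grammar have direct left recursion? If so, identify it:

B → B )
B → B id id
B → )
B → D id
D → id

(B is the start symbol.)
Yes, B is left-recursive

B → B ): LEFT RECURSIVE (starts with B)
B → B id id: LEFT RECURSIVE (starts with B)
B → ): starts with ')'
B → D id: starts with D
D → id: starts with id

The grammar has direct left recursion on: B.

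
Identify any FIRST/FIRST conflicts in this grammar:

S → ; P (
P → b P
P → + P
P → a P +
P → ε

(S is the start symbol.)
No FIRST/FIRST conflicts.

A FIRST/FIRST conflict occurs when two productions N → α and N → β for the same non-terminal have FIRST(α) ∩ FIRST(β) ≠ ∅ (with ε ∈ FIRST of a nullable right-hand side, so two nullable alternatives also conflict).

Productions for P:
  P → b P: FIRST = { 'b' }
  P → + P: FIRST = { '+' }
  P → a P +: FIRST = { 'a' }
  P → ε: FIRST = { ε }
S has only one production, so no FIRST/FIRST conflict is possible there.

All alternatives of each non-terminal have pairwise disjoint FIRST sets.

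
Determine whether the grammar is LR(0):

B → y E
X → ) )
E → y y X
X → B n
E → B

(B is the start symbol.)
Augment with B' → B and build the canonical LR(0) collection (I0 = CLOSURE({[B' → . B]}), then GOTO on every symbol after a dot until no new states appear). It has 12 states:
  I0: { [B → . y E], [B' → . B] }  — shift
  I1: { [B' → B .] }  — accept
  I2: { [B → . y E], [B → y . E], [E → . B], [E → . y y X] }  — shift
  I3: { [E → B .] }  — reduce
  I4: { [B → y E .] }  — reduce
  I5: { [B → . y E], [B → y . E], [E → . B], [E → . y y X], [E → y . y X] }  — shift
  I6: { [B → . y E], [B → y . E], [E → . B], [E → . y y X], [E → y . y X], [E → y y . X], [X → . ) )], [X → . B n] }  — shift
  I7: { [X → ) . )] }  — shift
  I8: { [E → B .], [X → B . n] }  — shift, reduce
  I9: { [E → y y X .] }  — reduce
  I10: { [X → B n .] }  — reduce
  I11: { [X → ) ) .] }  — reduce

Conflict in state I8:
  Shift-reduce conflict between [E → B .] and [X → B . n]
So the grammar is NOT LR(0).

Answer: No. Shift-reduce conflict between [E → B .] and [X → B . n]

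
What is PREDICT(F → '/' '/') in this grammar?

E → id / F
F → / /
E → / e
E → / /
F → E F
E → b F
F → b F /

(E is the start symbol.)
PREDICT(F → '/' '/') = (FIRST(RHS) \ {ε}) ∪ (FOLLOW(F) if ε ∈ FIRST(RHS), i.e. RHS ⇒* ε)
FIRST('/' '/') = { '/' }
ε ∉ FIRST('/' '/'), so FOLLOW(F) is not added.
PREDICT(F → '/' '/') = { '/' }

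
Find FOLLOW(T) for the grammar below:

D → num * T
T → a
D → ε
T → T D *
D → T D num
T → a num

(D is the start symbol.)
{ $, '*', 'a', 'num' }

To compute FOLLOW(T), find every occurrence of T on a right-hand side N → α T β: add FIRST(β) \ {ε}, and if β is empty or nullable also add FOLLOW(N). Iterate to a fixed point.

In D → num * T: T is at the end, add FOLLOW(D)
In T → T D *: T is followed by D '*', add FIRST(D '*') \ {ε} = { '*', 'a', 'num' }
In D → T D num: T is followed by D num, add FIRST(D num) \ {ε} = { 'a', 'num' }

The FOLLOW sets referred to above (computed the same way, to a fixed point):
  FOLLOW(D) = { $, '*', 'num' }

Taking the union: FOLLOW(T) = { $, '*', 'a', 'num' }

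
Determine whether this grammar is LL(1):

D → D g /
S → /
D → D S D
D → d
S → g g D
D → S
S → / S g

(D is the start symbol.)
A grammar is LL(1) if for each non-terminal N with multiple productions, the predict sets of those productions are pairwise disjoint, where PREDICT(N → α) = (FIRST(α) \ {ε}) ∪ (FOLLOW(N) if α ⇒* ε).

Relevant sets:
  FIRST(D) = { '/', 'd', 'g' }
  FIRST(S) = { '/', 'g' }

For D:
  PREDICT(D → D g '/') = { '/', 'd', 'g' }
  PREDICT(D → D S D) = { '/', 'd', 'g' }
  PREDICT(D → d) = { 'd' }
  PREDICT(D → S) = { '/', 'g' }
For S:
  PREDICT(S → '/') = { '/' }
  PREDICT(S → g g D) = { 'g' }
  PREDICT(S → '/' S g) = { '/' }

Conflict found: Predict set conflict for D: { '/', 'd', 'g' }
The grammar is NOT LL(1).

Answer: No. Predict set conflict for D: { '/', 'd', 'g' }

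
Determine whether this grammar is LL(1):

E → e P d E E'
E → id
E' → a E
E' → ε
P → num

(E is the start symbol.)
No. Predict set conflict for E': { 'a' }

A grammar is LL(1) if for each non-terminal N with multiple productions, the predict sets of those productions are pairwise disjoint, where PREDICT(N → α) = (FIRST(α) \ {ε}) ∪ (FOLLOW(N) if α ⇒* ε).

Relevant sets:
  FOLLOW(E') = { $, 'a' }

For E:
  PREDICT(E → e P d E E') = { 'e' }
  PREDICT(E → id) = { 'id' }
For E':
  PREDICT(E' → a E) = { 'a' }
  PREDICT(E' → ε) = { $, 'a' }
P has a single production, so nothing to check there.

Conflict found: Predict set conflict for E': { 'a' }
The grammar is NOT LL(1).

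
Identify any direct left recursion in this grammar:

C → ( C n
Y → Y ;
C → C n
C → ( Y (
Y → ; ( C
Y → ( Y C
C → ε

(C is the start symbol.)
Yes, Y, C are left-recursive

Direct left recursion occurs when N → N α for some non-terminal N (the right-hand side begins with the left-hand side itself).

C → ( C n: starts with '('
Y → Y ;: LEFT RECURSIVE (starts with Y)
C → C n: LEFT RECURSIVE (starts with C)
C → ( Y (: starts with '('
Y → ; ( C: starts with ';'
Y → ( Y C: starts with '('
C → ε: starts with ε

The grammar has direct left recursion on: Y, C.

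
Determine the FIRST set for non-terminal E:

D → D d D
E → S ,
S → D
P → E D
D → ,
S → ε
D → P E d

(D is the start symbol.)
{ ',' }

To compute FIRST(E), examine every production with E on the left-hand side, reading each right-hand side left to right until a non-nullable symbol is reached.

FIRST sets of the other non-terminals involved (by the same procedure, iterated to a fixed point):
  FIRST(S) = { ',', ε }

From E → S ,:
  - S is a non-terminal: add FIRST(S) \ {ε} = { ',' }
    S is nullable, so continue to the next symbol
  - ',' is a terminal: add ',' and stop

Collecting: FIRST(E) = { ',' }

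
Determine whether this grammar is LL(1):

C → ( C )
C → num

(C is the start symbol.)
A grammar is LL(1) if for each non-terminal N with multiple productions, the predict sets of those productions are pairwise disjoint, where PREDICT(N → α) = (FIRST(α) \ {ε}) ∪ (FOLLOW(N) if α ⇒* ε).

For C:
  PREDICT(C → '(' C ')') = { '(' }
  PREDICT(C → num) = { 'num' }

All predict sets are disjoint. The grammar IS LL(1).

Answer: Yes, the grammar is LL(1).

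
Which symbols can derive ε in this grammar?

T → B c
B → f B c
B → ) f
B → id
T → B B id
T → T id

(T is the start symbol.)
None

A non-terminal is nullable if it can derive ε (the empty string): either it has an ε-production, or it has a production whose right-hand side consists entirely of nullable non-terminals.

There are no ε-productions, so no non-terminal can derive ε.
No non-terminals are nullable.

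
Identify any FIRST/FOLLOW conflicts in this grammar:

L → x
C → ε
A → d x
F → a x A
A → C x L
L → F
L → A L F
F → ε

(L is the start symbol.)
Yes. L → x with FOLLOW(L) on { 'x' }; L → A L F with FOLLOW(L) on { 'd', 'x' }; F → a x A with FOLLOW(F) on { 'a' }

Nullable non-terminals: C, F, L.
FIRST sets used below: FIRST(F) = { 'a', ε }, FIRST(A) = { 'd', 'x' }
C has a nullable alternative but only one production, so nothing to check.

F: nullable alternative(s) F → ε; FOLLOW(F) = { $, 'a', 'd', 'x' }
  F → a x A: FIRST \ {ε} = { 'a' } — overlaps FOLLOW(F) on { 'a' }: CONFLICT
  F → ε: FIRST \ {ε} = { } — this is the only nullable alternative, skip

L: nullable alternative(s) L → F; FOLLOW(L) = { $, 'a', 'd', 'x' }
  L → x: FIRST \ {ε} = { 'x' } — overlaps FOLLOW(L) on { 'x' }: CONFLICT
  L → F: FIRST \ {ε} = { 'a' } — this is the only nullable alternative, skip
  L → A L F: FIRST \ {ε} = { 'd', 'x' } — overlaps FOLLOW(L) on { 'd', 'x' }: CONFLICT

A has no nullable alternative, so no FIRST/FOLLOW check is needed there.

So the grammar has 3 FIRST/FOLLOW conflicts (marked CONFLICT above).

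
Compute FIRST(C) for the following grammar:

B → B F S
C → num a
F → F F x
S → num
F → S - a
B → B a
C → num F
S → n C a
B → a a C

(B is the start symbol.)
To compute FIRST(C), examine every production with C on the left-hand side, reading each right-hand side left to right until a non-nullable symbol is reached.

From C → num a:
  - num is a terminal: add 'num' and stop
From C → num F:
  - num is a terminal: add 'num' and stop

Collecting: FIRST(C) = { 'num' }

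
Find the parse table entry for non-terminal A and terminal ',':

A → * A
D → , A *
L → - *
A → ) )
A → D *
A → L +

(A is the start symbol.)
A → D *

To find M[A, ','], we find productions for A where ',' is in the predict set (PREDICT(N → α) = (FIRST(α) \ {ε}) ∪ (FOLLOW(N) if α ⇒* ε)).

Relevant sets:
  FIRST(D) = { ',' }
  FIRST(L) = { '-' }

A → * A: PREDICT = { '*' }
A → ) ): PREDICT = { ')' }
A → D *: PREDICT = { ',' }
  ',' is in predict set, so this production goes in M[A, ',']
A → L +: PREDICT = { '-' }

M[A, ','] = A → D *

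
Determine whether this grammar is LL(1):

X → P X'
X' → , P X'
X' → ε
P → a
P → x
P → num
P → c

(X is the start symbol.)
A grammar is LL(1) if for each non-terminal N with multiple productions, the predict sets of those productions are pairwise disjoint, where PREDICT(N → α) = (FIRST(α) \ {ε}) ∪ (FOLLOW(N) if α ⇒* ε).

Relevant sets:
  FOLLOW(X') = { $ }

For X':
  PREDICT(X' → ',' P X') = { ',' }
  PREDICT(X' → ε) = { $ }
For P:
  PREDICT(P → a) = { 'a' }
  PREDICT(P → x) = { 'x' }
  PREDICT(P → num) = { 'num' }
  PREDICT(P → c) = { 'c' }
X has a single production, so nothing to check there.

All predict sets are disjoint. The grammar IS LL(1).

Answer: Yes, the grammar is LL(1).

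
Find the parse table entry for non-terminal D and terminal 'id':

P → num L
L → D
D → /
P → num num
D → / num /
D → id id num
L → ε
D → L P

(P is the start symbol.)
D → id id num, D → L P

To find M[D, 'id'], we find productions for D where 'id' is in the predict set (PREDICT(N → α) = (FIRST(α) \ {ε}) ∪ (FOLLOW(N) if α ⇒* ε)).

Relevant sets:
  FIRST(L) = { '/', 'id', 'num', ε }
  FIRST(P) = { 'num' }

D → /: PREDICT = { '/' }
D → / num /: PREDICT = { '/' }
D → id id num: PREDICT = { 'id' }
  'id' is in predict set, so this production goes in M[D, 'id']
D → L P: PREDICT = { '/', 'id', 'num' }
  'id' is in predict set, so this production goes in M[D, 'id']

M[D, 'id'] = D → id id num, D → L P  (a multiply-defined cell — the grammar is not LL(1))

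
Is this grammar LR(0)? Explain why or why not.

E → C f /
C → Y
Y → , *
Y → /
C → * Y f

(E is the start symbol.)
Augment with E' → E and build the canonical LR(0) collection (I0 = CLOSURE({[E' → . E]}), then GOTO on every symbol after a dot until no new states appear). It has 12 states:
  I0: { [C → . * Y f], [C → . Y], [E → . C f /], [E' → . E], [Y → . , *], [Y → . /] }  — shift
  I1: { [C → * . Y f], [Y → . , *], [Y → . /] }  — shift
  I2: { [Y → , . *] }  — shift
  I3: { [Y → / .] }  — reduce
  I4: { [E → C . f /] }  — shift
  I5: { [E' → E .] }  — accept
  I6: { [C → Y .] }  — reduce
  I7: { [E → C f . /] }  — shift
  I8: { [E → C f / .] }  — reduce
  I9: { [Y → , * .] }  — reduce
  I10: { [C → * Y . f] }  — shift
  I11: { [C → * Y f .] }  — reduce

Every state is either a pure shift/goto state or contains exactly one complete item and nothing to shift — no conflicts. The grammar is LR(0).

Answer: Yes, the grammar is LR(0)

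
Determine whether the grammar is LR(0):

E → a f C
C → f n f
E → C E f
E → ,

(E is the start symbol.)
A grammar is LR(0) if no state in the canonical LR(0) collection has:
  - both a shift item (dot before a terminal) and a complete item (shift-reduce conflict), or
  - two or more complete items (reduce-reduce conflict; the accept item [E' → E .] counts as a complete item here).

Augment with E' → E and build the canonical LR(0) collection (I0 = CLOSURE({[E' → . E]}), then GOTO on every symbol after a dot until no new states appear). It has 12 states:
  I0: { [C → . f n f], [E → . ,], [E → . C E f], [E → . a f C], [E' → . E] }  — shift
  I1: { [E → , .] }  — reduce
  I2: { [C → . f n f], [E → . ,], [E → . C E f], [E → . a f C], [E → C . E f] }  — shift
  I3: { [E' → E .] }  — accept
  I4: { [E → a . f C] }  — shift
  I5: { [C → f . n f] }  — shift
  I6: { [C → f n . f] }  — shift
  I7: { [C → f n f .] }  — reduce
  I8: { [C → . f n f], [E → a f . C] }  — shift
  I9: { [E → a f C .] }  — reduce
  I10: { [E → C E . f] }  — shift
  I11: { [E → C E f .] }  — reduce

Every state is either a pure shift/goto state or contains exactly one complete item and nothing to shift — no conflicts. The grammar is LR(0).

Answer: Yes, the grammar is LR(0)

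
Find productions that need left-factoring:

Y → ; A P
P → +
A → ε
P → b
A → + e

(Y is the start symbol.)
No, left-factoring is not needed

Left-factoring is needed when two productions for the same non-terminal
share a common prefix on the right-hand side.

Productions for P:
  P → +
  P → b
Productions for A:
  A → ε
  A → + e

No common prefixes found.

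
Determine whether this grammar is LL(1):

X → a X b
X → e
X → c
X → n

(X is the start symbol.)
Yes, the grammar is LL(1).

A grammar is LL(1) if for each non-terminal N with multiple productions, the predict sets of those productions are pairwise disjoint, where PREDICT(N → α) = (FIRST(α) \ {ε}) ∪ (FOLLOW(N) if α ⇒* ε).

For X:
  PREDICT(X → a X b) = { 'a' }
  PREDICT(X → e) = { 'e' }
  PREDICT(X → c) = { 'c' }
  PREDICT(X → n) = { 'n' }

All predict sets are disjoint. The grammar IS LL(1).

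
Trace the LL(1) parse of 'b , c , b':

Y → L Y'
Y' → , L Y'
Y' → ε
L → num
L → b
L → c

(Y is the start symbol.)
Stack is shown with the top on the left.

Stack     Input        Action
-----------------------------
Y $       b , c , b $  output Y → L Y'
L Y' $    b , c , b $  output L → b
b Y' $    b , c , b $  match 'b'
Y' $      , c , b $    output Y' → , L Y'
, L Y' $  , c , b $    match ','
L Y' $    c , b $      output L → c
c Y' $    c , b $      match 'c'
Y' $      , b $        output Y' → , L Y'
, L Y' $  , b $        match ','
L Y' $    b $          output L → b
b Y' $    b $          match 'b'
Y' $      $            output Y' → ε
$         $            accept

The string is accepted.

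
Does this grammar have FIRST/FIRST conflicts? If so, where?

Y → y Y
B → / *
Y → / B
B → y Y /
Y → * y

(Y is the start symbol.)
A FIRST/FIRST conflict occurs when two productions N → α and N → β for the same non-terminal have FIRST(α) ∩ FIRST(β) ≠ ∅ (with ε ∈ FIRST of a nullable right-hand side, so two nullable alternatives also conflict).

Productions for Y:
  Y → y Y: FIRST = { 'y' }
  Y → / B: FIRST = { '/' }
  Y → * y: FIRST = { '*' }
Productions for B:
  B → / *: FIRST = { '/' }
  B → y Y /: FIRST = { 'y' }

All alternatives of each non-terminal have pairwise disjoint FIRST sets.

Answer: No FIRST/FIRST conflicts.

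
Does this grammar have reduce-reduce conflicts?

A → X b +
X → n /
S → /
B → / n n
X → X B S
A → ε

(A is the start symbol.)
No reduce-reduce conflicts

Augment with A' → A and build the canonical LR(0) collection (I0 = CLOSURE({[A' → . A]}), then GOTO on every symbol after a dot until no new states appear). It has 13 states:
  I0: { [A → . X b +], [A → .], [A' → . A], [X → . X B S], [X → . n /] }  — shift, reduce
  I1: { [A' → A .] }  — accept
  I2: { [A → X . b +], [B → . / n n], [X → X . B S] }  — shift
  I3: { [X → n . /] }  — shift
  I4: { [X → n / .] }  — reduce
  I5: { [B → / . n n] }  — shift
  I6: { [S → . /], [X → X B . S] }  — shift
  I7: { [A → X b . +] }  — shift
  I8: { [A → X b + .] }  — reduce
  I9: { [S → / .] }  — reduce
  I10: { [X → X B S .] }  — reduce
  I11: { [B → / n . n] }  — shift
  I12: { [B → / n n .] }  — reduce

No state contains more than one complete item.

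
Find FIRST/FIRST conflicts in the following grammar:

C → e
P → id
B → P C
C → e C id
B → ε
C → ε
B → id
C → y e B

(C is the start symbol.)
A FIRST/FIRST conflict occurs when two productions N → α and N → β for the same non-terminal have FIRST(α) ∩ FIRST(β) ≠ ∅ (with ε ∈ FIRST of a nullable right-hand side, so two nullable alternatives also conflict).

FIRST sets of the non-terminals at (or reachable through a nullable prefix from) the front of some alternative:
  FIRST(P) = { 'id' }

Productions for C:
  C → e: FIRST = { 'e' }
  C → e C id: FIRST = { 'e' }
  C → ε: FIRST = { ε }
  C → y e B: FIRST = { 'y' }
Productions for B:
  B → P C: FIRST = { 'id' }
  B → ε: FIRST = { ε }
  B → id: FIRST = { 'id' }
P has only one production, so no FIRST/FIRST conflict is possible there.

Conflict for C: C → e and C → e C id
  Overlap: { 'e' }
Conflict for B: B → P C and B → id
  Overlap: { 'id' }

Answer: Yes. C → e / C → e C id on { 'e' }; B → P C / B → id on { 'id' }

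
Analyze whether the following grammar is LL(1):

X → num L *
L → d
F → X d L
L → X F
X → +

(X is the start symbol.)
Relevant sets:
  FIRST(X) = { '+', 'num' }

For X:
  PREDICT(X → num L '*') = { 'num' }
  PREDICT(X → '+') = { '+' }
For L:
  PREDICT(L → d) = { 'd' }
  PREDICT(L → X F) = { '+', 'num' }
F has a single production, so nothing to check there.

All predict sets are disjoint. The grammar IS LL(1).

Answer: Yes, the grammar is LL(1).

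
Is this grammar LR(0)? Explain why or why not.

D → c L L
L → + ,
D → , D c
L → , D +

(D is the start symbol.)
Yes, the grammar is LR(0)

Augment with D' → D and build the canonical LR(0) collection (I0 = CLOSURE({[D' → . D]}), then GOTO on every symbol after a dot until no new states appear). It has 13 states:
  I0: { [D → . , D c], [D → . c L L], [D' → . D] }  — shift
  I1: { [D → , . D c], [D → . , D c], [D → . c L L] }  — shift
  I2: { [D' → D .] }  — accept
  I3: { [D → c . L L], [L → . + ,], [L → . , D +] }  — shift
  I4: { [L → + . ,] }  — shift
  I5: { [D → . , D c], [D → . c L L], [L → , . D +] }  — shift
  I6: { [D → c L . L], [L → . + ,], [L → . , D +] }  — shift
  I7: { [D → c L L .] }  — reduce
  I8: { [L → , D . +] }  — shift
  I9: { [L → , D + .] }  — reduce
  I10: { [L → + , .] }  — reduce
  I11: { [D → , D . c] }  — shift
  I12: { [D → , D c .] }  — reduce

Every state is either a pure shift/goto state or contains exactly one complete item and nothing to shift — no conflicts. The grammar is LR(0).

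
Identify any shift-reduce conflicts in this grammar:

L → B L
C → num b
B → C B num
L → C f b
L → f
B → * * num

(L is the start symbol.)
Augment with L' → L and build the canonical LR(0) collection (I0 = CLOSURE({[L' → . L]}), then GOTO on every symbol after a dot until no new states appear). It has 16 states:
  I0: { [B → . * * num], [B → . C B num], [C → . num b], [L → . B L], [L → . C f b], [L → . f], [L' → . L] }  — shift
  I1: { [B → * . * num] }  — shift
  I2: { [B → . * * num], [B → . C B num], [C → . num b], [L → . B L], [L → . C f b], [L → . f], [L → B . L] }  — shift
  I3: { [B → . * * num], [B → . C B num], [B → C . B num], [C → . num b], [L → C . f b] }  — shift
  I4: { [L' → L .] }  — accept
  I5: { [L → f .] }  — reduce
  I6: { [C → num . b] }  — shift
  I7: { [C → num b .] }  — reduce
  I8: { [B → C B . num] }  — shift
  I9: { [B → . * * num], [B → . C B num], [B → C . B num], [C → . num b] }  — shift
  I10: { [L → C f . b] }  — shift
  I11: { [L → C f b .] }  — reduce
  I12: { [B → C B num .] }  — reduce
  I13: { [L → B L .] }  — reduce
  I14: { [B → * * . num] }  — shift
  I15: { [B → * * num .] }  — reduce

No state contains both a complete item and a shift item.

Answer: No shift-reduce conflicts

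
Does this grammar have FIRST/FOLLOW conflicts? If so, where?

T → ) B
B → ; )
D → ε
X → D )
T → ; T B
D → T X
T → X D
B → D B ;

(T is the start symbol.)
Yes. D → T X with FOLLOW(D) on { ')', ';' }

A FIRST/FOLLOW conflict occurs when a non-terminal N has a nullable alternative N → β (β ⇒* ε) and another alternative N → α with FIRST(α) ∩ FOLLOW(N) ≠ ∅: on such a lookahead the parser cannot decide between expanding α and letting N vanish via β.

Nullable non-terminals: D.
FIRST sets used below: FIRST(T) = { ')', ';' }

D: nullable alternative(s) D → ε; FOLLOW(D) = { $, ')', ';' }
  D → ε: FIRST \ {ε} = { } — this is the only nullable alternative, skip
  D → T X: FIRST \ {ε} = { ')', ';' } — overlaps FOLLOW(D) on { ')', ';' }: CONFLICT

B, T, X have no nullable alternative, so no FIRST/FOLLOW check is needed there.

So the grammar has 1 FIRST/FOLLOW conflict (marked CONFLICT above).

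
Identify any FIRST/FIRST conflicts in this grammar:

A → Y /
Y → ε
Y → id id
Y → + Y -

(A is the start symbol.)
A FIRST/FIRST conflict occurs when two productions N → α and N → β for the same non-terminal have FIRST(α) ∩ FIRST(β) ≠ ∅ (with ε ∈ FIRST of a nullable right-hand side, so two nullable alternatives also conflict).

Productions for Y:
  Y → ε: FIRST = { ε }
  Y → id id: FIRST = { 'id' }
  Y → + Y -: FIRST = { '+' }
A has only one production, so no FIRST/FIRST conflict is possible there.

All alternatives of each non-terminal have pairwise disjoint FIRST sets.

Answer: No FIRST/FIRST conflicts.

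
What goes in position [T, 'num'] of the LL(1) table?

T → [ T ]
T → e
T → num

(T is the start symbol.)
To find M[T, 'num'], we find productions for T where 'num' is in the predict set (PREDICT(N → α) = (FIRST(α) \ {ε}) ∪ (FOLLOW(N) if α ⇒* ε)).

T → [ T ]: PREDICT = { '[' }
T → e: PREDICT = { 'e' }
T → num: PREDICT = { 'num' }
  'num' is in predict set, so this production goes in M[T, 'num']

M[T, 'num'] = T → num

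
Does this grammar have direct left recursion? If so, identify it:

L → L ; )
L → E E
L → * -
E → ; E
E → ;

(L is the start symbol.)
Direct left recursion occurs when N → N α for some non-terminal N (the right-hand side begins with the left-hand side itself).

L → L ; ): LEFT RECURSIVE (starts with L)
L → E E: starts with E
L → * -: starts with '*'
E → ; E: starts with ';'
E → ;: starts with ';'

The grammar has direct left recursion on: L.

Answer: Yes, L is left-recursive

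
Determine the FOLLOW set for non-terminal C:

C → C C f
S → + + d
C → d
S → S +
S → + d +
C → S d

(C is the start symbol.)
To compute FOLLOW(C), find every occurrence of C on a right-hand side N → α C β: add FIRST(β) \ {ε}, and if β is empty or nullable also add FOLLOW(N). Iterate to a fixed point.

C is the start symbol, so $ ∈ FOLLOW(C).
In C → C C f: C is followed by C f, add FIRST(C f) \ {ε} = { '+', 'd' }
In C → C C f: C is followed by f, add FIRST(f) \ {ε} = { 'f' }

Taking the union: FOLLOW(C) = { $, '+', 'd', 'f' }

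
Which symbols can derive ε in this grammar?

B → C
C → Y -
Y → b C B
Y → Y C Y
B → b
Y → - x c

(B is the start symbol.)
None

There are no ε-productions, so no non-terminal can derive ε.
No non-terminals are nullable.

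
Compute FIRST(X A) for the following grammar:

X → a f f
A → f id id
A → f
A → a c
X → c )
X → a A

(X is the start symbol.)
{ 'a', 'c' }

FIRST sets of the non-terminals involved (from the grammar, by fixed-point iteration):
  FIRST(X) = { 'a', 'c' }

To compute FIRST(X A), process the symbols left to right:
Symbol X is a non-terminal. Add FIRST(X) \ {ε} = { 'a', 'c' }
X is not nullable (ε ∉ FIRST(X)), so stop here.
FIRST(X A) = { 'a', 'c' }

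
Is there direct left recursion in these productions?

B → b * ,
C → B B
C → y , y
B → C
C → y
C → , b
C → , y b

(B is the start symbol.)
B → b * ,: starts with b
C → B B: starts with B
C → y , y: starts with y
B → C: starts with C
C → y: starts with y
C → , b: starts with ','
C → , y b: starts with ','

No direct left recursion found.

Answer: No direct left recursion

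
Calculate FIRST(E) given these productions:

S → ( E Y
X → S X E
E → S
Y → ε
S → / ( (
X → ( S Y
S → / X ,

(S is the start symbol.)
FIRST sets of the other non-terminals involved (by the same procedure, iterated to a fixed point):
  FIRST(S) = { '(', '/' }

From E → S:
  - S is a non-terminal: add FIRST(S) \ {ε} = { '(', '/' }
    S is not nullable, so stop

Collecting: FIRST(E) = { '(', '/' }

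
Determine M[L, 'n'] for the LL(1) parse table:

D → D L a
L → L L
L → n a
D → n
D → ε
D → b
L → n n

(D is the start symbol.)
L → L L, L → n a, L → n n

To find M[L, 'n'], we find productions for L where 'n' is in the predict set (PREDICT(N → α) = (FIRST(α) \ {ε}) ∪ (FOLLOW(N) if α ⇒* ε)).

Relevant sets:
  FIRST(L) = { 'n' }

L → L L: PREDICT = { 'n' }
  'n' is in predict set, so this production goes in M[L, 'n']
L → n a: PREDICT = { 'n' }
  'n' is in predict set, so this production goes in M[L, 'n']
L → n n: PREDICT = { 'n' }
  'n' is in predict set, so this production goes in M[L, 'n']

M[L, 'n'] = L → L L, L → n a, L → n n  (a multiply-defined cell — the grammar is not LL(1))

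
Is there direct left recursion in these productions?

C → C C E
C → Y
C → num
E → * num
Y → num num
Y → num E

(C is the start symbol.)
Yes, C is left-recursive

Direct left recursion occurs when N → N α for some non-terminal N (the right-hand side begins with the left-hand side itself).

C → C C E: LEFT RECURSIVE (starts with C)
C → Y: starts with Y
C → num: starts with num
E → * num: starts with '*'
Y → num num: starts with num
Y → num E: starts with num

The grammar has direct left recursion on: C.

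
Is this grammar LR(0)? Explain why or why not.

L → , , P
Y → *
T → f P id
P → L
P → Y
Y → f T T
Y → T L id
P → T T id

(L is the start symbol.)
No. Shift-reduce conflict between [Y → f T T .] and [P → T T . id]

Augment with L' → L and build the canonical LR(0) collection (I0 = CLOSURE({[L' → . L]}), then GOTO on every symbol after a dot until no new states appear). It has 19 states:
  I0: { [L → . , , P], [L' → . L] }  — shift
  I1: { [L → , . , P] }  — shift
  I2: { [L' → L .] }  — accept
  I3: { [L → , , . P], [L → . , , P], [P → . L], [P → . T T id], [P → . Y], [T → . f P id], [Y → . *], [Y → . T L id], [Y → . f T T] }  — shift
  I4: { [Y → * .] }  — reduce
  I5: { [P → L .] }  — reduce
  I6: { [L → , , P .] }  — reduce
  I7: { [L → . , , P], [P → T . T id], [T → . f P id], [Y → T . L id] }  — shift
  I8: { [P → Y .] }  — reduce
  I9: { [L → . , , P], [P → . L], [P → . T T id], [P → . Y], [T → . f P id], [T → f . P id], [Y → . *], [Y → . T L id], [Y → . f T T], [Y → f . T T] }  — shift
  I10: { [T → f P . id] }  — shift
  I11: { [L → . , , P], [P → T . T id], [T → . f P id], [Y → T . L id], [Y → f T . T] }  — shift
  I12: { [Y → T L . id] }  — shift
  I13: { [P → T T . id], [Y → f T T .] }  — shift, reduce
  I14: { [L → . , , P], [P → . L], [P → . T T id], [P → . Y], [T → . f P id], [T → f . P id], [Y → . *], [Y → . T L id], [Y → . f T T] }  — shift
  I15: { [P → T T id .] }  — reduce
  I16: { [Y → T L id .] }  — reduce
  I17: { [T → f P id .] }  — reduce
  I18: { [P → T T . id] }  — shift

Conflict in state I13:
  Shift-reduce conflict between [Y → f T T .] and [P → T T . id]
So the grammar is NOT LR(0).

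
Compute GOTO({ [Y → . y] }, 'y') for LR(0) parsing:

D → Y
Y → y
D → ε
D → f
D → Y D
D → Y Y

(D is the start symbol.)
{ [Y → y .] }

GOTO(I, 'y') = CLOSURE({ [A → αX.β] : [A → α.Xβ] ∈ I, X = 'y' })

Items with dot before 'y', with the dot advanced:
  [Y → . y] → [Y → y .]
Closure adds nothing (no advanced item has the dot before a non-terminal).

GOTO = { [Y → y .] }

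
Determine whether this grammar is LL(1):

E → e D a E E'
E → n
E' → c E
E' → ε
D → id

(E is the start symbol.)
No. Predict set conflict for E': { 'c' }

A grammar is LL(1) if for each non-terminal N with multiple productions, the predict sets of those productions are pairwise disjoint, where PREDICT(N → α) = (FIRST(α) \ {ε}) ∪ (FOLLOW(N) if α ⇒* ε).

Relevant sets:
  FOLLOW(E') = { $, 'c' }

For E:
  PREDICT(E → e D a E E') = { 'e' }
  PREDICT(E → n) = { 'n' }
For E':
  PREDICT(E' → c E) = { 'c' }
  PREDICT(E' → ε) = { $, 'c' }
D has a single production, so nothing to check there.

Conflict found: Predict set conflict for E': { 'c' }
The grammar is NOT LL(1).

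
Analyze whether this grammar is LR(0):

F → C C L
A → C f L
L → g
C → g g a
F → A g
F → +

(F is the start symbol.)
Yes, the grammar is LR(0)

Augment with F' → F and build the canonical LR(0) collection (I0 = CLOSURE({[F' → . F]}), then GOTO on every symbol after a dot until no new states appear). It has 14 states:
  I0: { [A → . C f L], [C → . g g a], [F → . +], [F → . A g], [F → . C C L], [F' → . F] }  — shift
  I1: { [F → + .] }  — reduce
  I2: { [F → A . g] }  — shift
  I3: { [A → C . f L], [C → . g g a], [F → C . C L] }  — shift
  I4: { [F' → F .] }  — accept
  I5: { [C → g . g a] }  — shift
  I6: { [C → g g . a] }  — shift
  I7: { [C → g g a .] }  — reduce
  I8: { [F → C C . L], [L → . g] }  — shift
  I9: { [A → C f . L], [L → . g] }  — shift
  I10: { [A → C f L .] }  — reduce
  I11: { [L → g .] }  — reduce
  I12: { [F → C C L .] }  — reduce
  I13: { [F → A g .] }  — reduce

Every state is either a pure shift/goto state or contains exactly one complete item and nothing to shift — no conflicts. The grammar is LR(0).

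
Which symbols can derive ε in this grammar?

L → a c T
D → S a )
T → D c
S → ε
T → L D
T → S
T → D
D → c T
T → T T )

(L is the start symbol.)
A non-terminal is nullable if it can derive ε (the empty string): either it has an ε-production, or it has a production whose right-hand side consists entirely of nullable non-terminals.

ε-productions: S → ε
So S is immediately nullable.
T → S: every symbol on the right is nullable, so T is nullable too.
No further non-terminal can be added: every production for the remaining non-terminals contains a terminal or a non-nullable non-terminal.
Nullable = { 'S', 'T' }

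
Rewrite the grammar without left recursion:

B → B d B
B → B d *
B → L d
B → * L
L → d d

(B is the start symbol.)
B → L d B'
B → * L B'
B' → d B B'
B' → d * B'
B' → ε
L → d d

B is directly left-recursive. The standard transformation for
  A → A α₁ | ... | A α_m | β₁ | ... | β_n
is
  A  → β₁ A' | ... | β_n A'
  A' → α₁ A' | ... | α_m A' | ε

B → L d becomes B → L d B'
B → * L becomes B → * L B'
B → B d B becomes B' → d B B'
B → B d * becomes B' → d * B'
Add B' → ε

Productions for other non-terminals are unchanged:
  L → d d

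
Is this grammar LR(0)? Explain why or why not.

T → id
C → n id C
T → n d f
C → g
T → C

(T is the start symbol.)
Yes, the grammar is LR(0)

A grammar is LR(0) if no state in the canonical LR(0) collection has:
  - both a shift item (dot before a terminal) and a complete item (shift-reduce conflict), or
  - two or more complete items (reduce-reduce conflict; the accept item [T' → T .] counts as a complete item here).

Augment with T' → T and build the canonical LR(0) collection (I0 = CLOSURE({[T' → . T]}), then GOTO on every symbol after a dot until no new states appear). It has 11 states:
  I0: { [C → . g], [C → . n id C], [T → . C], [T → . id], [T → . n d f], [T' → . T] }  — shift
  I1: { [T → C .] }  — reduce
  I2: { [T' → T .] }  — accept
  I3: { [C → g .] }  — reduce
  I4: { [T → id .] }  — reduce
  I5: { [C → n . id C], [T → n . d f] }  — shift
  I6: { [T → n d . f] }  — shift
  I7: { [C → . g], [C → . n id C], [C → n id . C] }  — shift
  I8: { [C → n id C .] }  — reduce
  I9: { [C → n . id C] }  — shift
  I10: { [T → n d f .] }  — reduce

Every state is either a pure shift/goto state or contains exactly one complete item and nothing to shift — no conflicts. The grammar is LR(0).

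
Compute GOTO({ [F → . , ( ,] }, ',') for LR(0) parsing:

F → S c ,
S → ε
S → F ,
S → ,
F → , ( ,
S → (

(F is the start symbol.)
{ [F → , . ( ,] }

GOTO(I, ',') = CLOSURE({ [A → αX.β] : [A → α.Xβ] ∈ I, X = ',' })

Items with dot before ',', with the dot advanced:
  [F → . , ( ,] → [F → , . ( ,]
Closure adds nothing (no advanced item has the dot before a non-terminal).

GOTO = { [F → , . ( ,] }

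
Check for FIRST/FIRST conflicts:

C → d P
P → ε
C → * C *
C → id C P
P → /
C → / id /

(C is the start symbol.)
A FIRST/FIRST conflict occurs when two productions N → α and N → β for the same non-terminal have FIRST(α) ∩ FIRST(β) ≠ ∅ (with ε ∈ FIRST of a nullable right-hand side, so two nullable alternatives also conflict).

Productions for C:
  C → d P: FIRST = { 'd' }
  C → * C *: FIRST = { '*' }
  C → id C P: FIRST = { 'id' }
  C → / id /: FIRST = { '/' }
Productions for P:
  P → ε: FIRST = { ε }
  P → /: FIRST = { '/' }

All alternatives of each non-terminal have pairwise disjoint FIRST sets.

Answer: No FIRST/FIRST conflicts.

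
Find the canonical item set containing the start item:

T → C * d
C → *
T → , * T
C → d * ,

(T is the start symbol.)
First, augment the grammar with T' → T
I₀ = CLOSURE({ [T' → . T] }):
  [T' → . T] has the dot before T: add [T → . C * d], [T → . , * T]
  [T → . C * d] has the dot before C: add [C → . *], [C → . d * ,]
No further items can be added.

I₀ = { [C → . *], [C → . d * ,], [T → . , * T], [T → . C * d], [T' → . T] }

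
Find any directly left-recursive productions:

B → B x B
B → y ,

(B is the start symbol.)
B → B x B: LEFT RECURSIVE (starts with B)
B → y ,: starts with y

The grammar has direct left recursion on: B.

Answer: Yes, B is left-recursive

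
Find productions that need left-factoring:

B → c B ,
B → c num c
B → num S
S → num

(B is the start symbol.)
Left-factoring is needed when two productions for the same non-terminal
share a common prefix on the right-hand side.

Productions for B:
  B → c B ,
  B → c num c
  B → num S

Found common prefix 'c' in productions for B

Answer: Yes, B has productions with common prefix 'c'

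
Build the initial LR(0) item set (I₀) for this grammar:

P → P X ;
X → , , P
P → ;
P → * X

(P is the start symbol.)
{ [P → . * X], [P → . ;], [P → . P X ;], [P' → . P] }

First, augment the grammar with P' → P
I₀ = CLOSURE({ [P' → . P] }):
  [P' → . P] has the dot before P: add [P → . P X ;], [P → . ;], [P → . * X]
No further items can be added.

I₀ = { [P → . * X], [P → . ;], [P → . P X ;], [P' → . P] }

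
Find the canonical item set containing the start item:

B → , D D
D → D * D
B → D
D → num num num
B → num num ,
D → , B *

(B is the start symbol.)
{ [B → . , D D], [B → . D], [B → . num num ,], [B' → . B], [D → . , B *], [D → . D * D], [D → . num num num] }

First, augment the grammar with B' → B
I₀ = CLOSURE({ [B' → . B] }):
  [B' → . B] has the dot before B: add [B → . , D D], [B → . D], [B → . num num ,]
  [B → . D] has the dot before D: add [D → . D * D], [D → . num num num], [D → . , B *]
No further items can be added.

I₀ = { [B → . , D D], [B → . D], [B → . num num ,], [B' → . B], [D → . , B *], [D → . D * D], [D → . num num num] }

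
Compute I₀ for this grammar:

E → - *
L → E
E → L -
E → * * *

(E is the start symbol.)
{ [E → . * * *], [E → . - *], [E → . L -], [E' → . E], [L → . E] }

First, augment the grammar with E' → E
I₀ = CLOSURE({ [E' → . E] }):
  [E' → . E] has the dot before E: add [E → . - *], [E → . L -], [E → . * * *]
  [E → . L -] has the dot before L: add [L → . E]
No further items can be added.

I₀ = { [E → . * * *], [E → . - *], [E → . L -], [E' → . E], [L → . E] }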